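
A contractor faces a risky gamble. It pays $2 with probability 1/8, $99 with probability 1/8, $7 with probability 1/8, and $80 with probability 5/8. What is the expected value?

EV = 1/8 × 2 + 1/8 × 99 + 1/8 × 7 + 5/8 × 80 = 0.25 + 12.375 + 0.875 + 50 = 63.5

$63.50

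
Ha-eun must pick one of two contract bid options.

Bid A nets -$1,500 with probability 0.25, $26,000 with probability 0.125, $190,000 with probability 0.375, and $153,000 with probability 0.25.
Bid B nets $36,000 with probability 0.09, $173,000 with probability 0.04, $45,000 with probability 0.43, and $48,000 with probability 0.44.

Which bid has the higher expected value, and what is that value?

Bid A ($112,375)

Bid A = 0.25 × (-1500) + 0.125 × 26000 + 0.375 × 190000 + 0.25 × 153000 = -375 + 3250 + 71250 + 38250 = 112375
Bid B = 0.09 × 36000 + 0.04 × 173000 + 0.43 × 45000 + 0.44 × 48000 = 3240 + 6920 + 19350 + 21120 = 50630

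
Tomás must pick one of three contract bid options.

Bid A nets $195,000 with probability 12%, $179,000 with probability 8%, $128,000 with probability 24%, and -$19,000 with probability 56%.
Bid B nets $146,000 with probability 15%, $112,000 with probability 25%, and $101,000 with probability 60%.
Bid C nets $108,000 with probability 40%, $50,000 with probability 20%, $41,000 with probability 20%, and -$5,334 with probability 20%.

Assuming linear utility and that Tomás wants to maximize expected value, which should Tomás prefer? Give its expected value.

Bid A = 0.12 × 195000 + 0.08 × 179000 + 0.24 × 128000 + 0.56 × (-19000) = 23400 + 14320 + 30720 − 10640 = 57800
Bid B = 0.15 × 146000 + 0.25 × 112000 + 0.6 × 101000 = 21900 + 28000 + 60600 = 110500
Bid C = 0.4 × 108000 + 0.2 × 50000 + 0.2 × 41000 + 0.2 × (-5334) = 43200 + 10000 + 8200 − 1066.8 = 60333.2

Bid B ($110,500)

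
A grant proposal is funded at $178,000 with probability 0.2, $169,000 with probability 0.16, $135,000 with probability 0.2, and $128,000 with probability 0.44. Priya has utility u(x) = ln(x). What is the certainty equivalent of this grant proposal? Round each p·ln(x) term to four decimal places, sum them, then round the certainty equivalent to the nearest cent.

E[u] = 0.2·ln(178000) + 0.16·ln(169000) + 0.2·ln(135000) + 0.44·ln(128000) = 2.4179 + 1.9260 + 2.3626 + 5.1743 = 11.8808
CE = e^11.8808 ≈ 144466.08

$144,466.08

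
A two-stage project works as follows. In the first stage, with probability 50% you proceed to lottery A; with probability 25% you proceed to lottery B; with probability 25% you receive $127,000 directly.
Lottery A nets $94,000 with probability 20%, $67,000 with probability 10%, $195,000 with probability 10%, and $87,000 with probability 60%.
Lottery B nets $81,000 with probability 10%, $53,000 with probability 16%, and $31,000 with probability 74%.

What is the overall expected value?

EV(A) = 0.2 × 94000 + 0.1 × 67000 + 0.1 × 195000 + 0.6 × 87000 = 18800 + 6700 + 19500 + 52200 = 97200
EV(B) = 0.1 × 81000 + 0.16 × 53000 + 0.74 × 31000 = 8100 + 8480 + 22940 = 39520
Branch C: 127000 (certain)
Overall = 0.5 × 97200 + 0.25 × 39520 + 0.25 × 127000 = 48600 + 9880 + 31750 = 90230

$90,230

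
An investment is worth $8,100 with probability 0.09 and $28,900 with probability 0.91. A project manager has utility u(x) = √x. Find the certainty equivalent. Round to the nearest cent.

$26,503.84

E[u] = 0.09·√8100 + 0.91·√28900 = 0.09·90 + 0.91·170 = 162.8
CE = (162.8)² = 26503.84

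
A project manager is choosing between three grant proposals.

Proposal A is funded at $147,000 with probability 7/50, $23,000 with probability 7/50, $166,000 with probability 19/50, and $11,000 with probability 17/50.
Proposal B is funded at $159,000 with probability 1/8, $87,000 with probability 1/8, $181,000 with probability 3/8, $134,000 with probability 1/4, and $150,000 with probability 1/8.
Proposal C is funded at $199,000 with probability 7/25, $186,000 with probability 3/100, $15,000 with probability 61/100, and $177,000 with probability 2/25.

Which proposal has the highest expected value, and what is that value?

Proposal A = 7/50 × 147000 + 7/50 × 23000 + 19/50 × 166000 + 17/50 × 11000 = 20580 + 3220 + 63080 + 3740 = 90620
Proposal B = 1/8 × 159000 + 1/8 × 87000 + 3/8 × 181000 + 1/4 × 134000 + 1/8 × 150000 = 19875 + 10875 + 67875 + 33500 + 18750 = 150875
Proposal C = 7/25 × 199000 + 3/100 × 186000 + 61/100 × 15000 + 2/25 × 177000 = 55720 + 5580 + 9150 + 14160 = 84610

Proposal B ($150,875)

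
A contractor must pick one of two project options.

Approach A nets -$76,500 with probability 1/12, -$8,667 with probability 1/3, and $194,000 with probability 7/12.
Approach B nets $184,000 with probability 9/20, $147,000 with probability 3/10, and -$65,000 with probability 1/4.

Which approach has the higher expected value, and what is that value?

Approach B ($110,650)

Approach A = 1/12 × (-76500) + 1/3 × (-8667) + 7/12 × 194000 = -6375 − 2889 + 113166.6667 = 103902.6667
Approach B = 9/20 × 184000 + 3/10 × 147000 + 1/4 × (-65000) = 82800 + 44100 − 16250 = 110650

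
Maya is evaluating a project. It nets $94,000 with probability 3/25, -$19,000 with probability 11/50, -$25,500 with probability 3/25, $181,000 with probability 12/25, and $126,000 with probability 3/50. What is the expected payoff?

EV = 3/25 × 94000 + 11/50 × (-19000) + 3/25 × (-25500) + 12/25 × 181000 + 3/50 × 126000 = 11280 − 4180 − 3060 + 86880 + 7560 = 98480

$98,480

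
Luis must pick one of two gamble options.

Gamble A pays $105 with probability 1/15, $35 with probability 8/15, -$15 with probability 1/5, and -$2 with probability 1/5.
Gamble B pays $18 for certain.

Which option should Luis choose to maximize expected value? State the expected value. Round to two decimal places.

Gamble A ($22.27)

Gamble A = 1/15 × 105 + 8/15 × 35 + 1/5 × (-15) + 1/5 × (-2) = 7 + 18.6667 − 3 − 0.4 = 22.2667
Gamble B: 18 (certain)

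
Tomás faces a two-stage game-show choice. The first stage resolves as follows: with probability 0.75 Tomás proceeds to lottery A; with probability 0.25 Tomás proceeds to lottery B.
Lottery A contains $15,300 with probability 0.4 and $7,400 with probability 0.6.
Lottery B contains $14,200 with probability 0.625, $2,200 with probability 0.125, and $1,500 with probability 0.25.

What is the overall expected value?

EV(A) = 0.4 × 15300 + 0.6 × 7400 = 6120 + 4440 = 10560
EV(B) = 0.625 × 14200 + 0.125 × 2200 + 0.25 × 1500 = 8875 + 275 + 375 = 9525
Overall = 0.75 × 10560 + 0.25 × 9525 = 7920 + 2381.25 = 10301.25

$10,301.25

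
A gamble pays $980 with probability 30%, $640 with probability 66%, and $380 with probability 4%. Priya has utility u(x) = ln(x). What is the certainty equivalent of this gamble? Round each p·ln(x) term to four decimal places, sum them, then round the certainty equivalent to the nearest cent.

E[u] = 0.3·ln(980) + 0.66·ln(640) + 0.04·ln(380) = 2.0663 + 4.2646 + 0.2376 = 6.5685
CE = e^6.5685 ≈ 712.30

$712.30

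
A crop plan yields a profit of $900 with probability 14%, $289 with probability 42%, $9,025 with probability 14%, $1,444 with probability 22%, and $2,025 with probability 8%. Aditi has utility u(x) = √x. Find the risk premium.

E[u] = 0.14·√900 + 0.42·√289 + 0.14·√9025 + 0.22·√1444 + 0.08·√2025 = 0.14·30 + 0.42·17 + 0.14·95 + 0.22·38 + 0.08·45 = 36.6
CE = (36.6)² = 1339.56
Risk premium = EV − CE = 1990.56 − 1339.56 = 651

$651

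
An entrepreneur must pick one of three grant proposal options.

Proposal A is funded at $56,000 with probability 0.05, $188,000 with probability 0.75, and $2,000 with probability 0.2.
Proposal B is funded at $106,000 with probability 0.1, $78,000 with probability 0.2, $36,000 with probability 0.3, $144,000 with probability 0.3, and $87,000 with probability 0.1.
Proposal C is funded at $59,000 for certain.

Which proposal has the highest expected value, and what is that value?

Proposal A ($144,200)

Proposal A = 0.05 × 56000 + 0.75 × 188000 + 0.2 × 2000 = 2800 + 141000 + 400 = 144200
Proposal B = 0.1 × 106000 + 0.2 × 78000 + 0.3 × 36000 + 0.3 × 144000 + 0.1 × 87000 = 10600 + 15600 + 10800 + 43200 + 8700 = 88900
Proposal C: 59000 (certain)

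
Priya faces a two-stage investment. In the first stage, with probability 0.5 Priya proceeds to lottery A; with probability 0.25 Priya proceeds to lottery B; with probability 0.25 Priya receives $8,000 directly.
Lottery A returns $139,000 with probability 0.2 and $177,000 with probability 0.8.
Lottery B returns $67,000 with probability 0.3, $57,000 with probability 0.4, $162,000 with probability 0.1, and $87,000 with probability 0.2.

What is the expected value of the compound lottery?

EV(A) = 0.2 × 139000 + 0.8 × 177000 = 27800 + 141600 = 169400
EV(B) = 0.3 × 67000 + 0.4 × 57000 + 0.1 × 162000 + 0.2 × 87000 = 20100 + 22800 + 16200 + 17400 = 76500
Branch C: 8000 (certain)
Overall = 0.5 × 169400 + 0.25 × 76500 + 0.25 × 8000 = 84700 + 19125 + 2000 = 105825

$105,825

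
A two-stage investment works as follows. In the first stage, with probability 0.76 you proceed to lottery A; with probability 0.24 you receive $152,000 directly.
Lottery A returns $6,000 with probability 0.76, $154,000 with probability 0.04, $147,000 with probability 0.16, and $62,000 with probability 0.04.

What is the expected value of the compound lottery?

EV(A) = 0.76 × 6000 + 0.04 × 154000 + 0.16 × 147000 + 0.04 × 62000 = 4560 + 6160 + 23520 + 2480 = 36720
Branch B: 152000 (certain)
Overall = 0.76 × 36720 + 0.24 × 152000 = 27907.2 + 36480 = 64387.2

$64,387.20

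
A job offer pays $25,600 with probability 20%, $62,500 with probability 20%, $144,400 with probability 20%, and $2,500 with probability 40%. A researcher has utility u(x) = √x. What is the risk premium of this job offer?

E[u] = 0.2·√25600 + 0.2·√62500 + 0.2·√144400 + 0.4·√2500 = 0.2·160 + 0.2·250 + 0.2·380 + 0.4·50 = 178
CE = (178)² = 31684
Risk premium = EV − CE = 47500 − 31684 = 15816

$15,816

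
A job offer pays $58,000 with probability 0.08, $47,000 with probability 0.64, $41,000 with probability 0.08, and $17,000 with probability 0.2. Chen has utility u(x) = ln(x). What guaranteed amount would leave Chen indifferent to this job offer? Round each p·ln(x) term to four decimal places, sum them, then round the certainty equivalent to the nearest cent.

$38,580.41

E[u] = 0.08·ln(58000) + 0.64·ln(47000) + 0.08·ln(41000) + 0.2·ln(17000) = 0.8775 + 6.8851 + 0.8497 + 1.9482 = 10.5605
CE = e^10.5605 ≈ 38580.41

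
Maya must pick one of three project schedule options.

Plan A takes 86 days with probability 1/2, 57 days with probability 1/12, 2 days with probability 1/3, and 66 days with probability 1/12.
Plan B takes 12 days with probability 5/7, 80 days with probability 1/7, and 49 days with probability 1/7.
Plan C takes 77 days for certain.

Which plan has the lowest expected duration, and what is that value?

Plan B (27 days)

Plan A = 1/2 × 86 + 1/12 × 57 + 1/3 × 2 + 1/12 × 66 = 43 + 4.75 + 0.6667 + 5.5 = 53.9167
Plan B = 5/7 × 12 + 1/7 × 80 + 1/7 × 49 = 8.5714 + 11.4286 + 7 = 27
Plan C: 77 (certain)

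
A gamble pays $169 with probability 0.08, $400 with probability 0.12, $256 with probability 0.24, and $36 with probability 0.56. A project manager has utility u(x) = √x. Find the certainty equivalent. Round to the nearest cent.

E[u] = 0.08·√169 + 0.12·√400 + 0.24·√256 + 0.56·√36 = 0.08·13 + 0.12·20 + 0.24·16 + 0.56·6 = 10.64
CE = (10.64)² = 113.2096

$113.21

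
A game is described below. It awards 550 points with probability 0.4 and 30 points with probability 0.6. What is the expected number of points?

EV = 0.4 × 550 + 0.6 × 30 = 220 + 18 = 238

238 points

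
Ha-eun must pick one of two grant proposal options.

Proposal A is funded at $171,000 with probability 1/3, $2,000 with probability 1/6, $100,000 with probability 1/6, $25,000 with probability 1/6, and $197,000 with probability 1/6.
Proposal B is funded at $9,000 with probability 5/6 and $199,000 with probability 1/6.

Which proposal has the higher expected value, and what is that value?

Proposal A ($111,000)

Proposal A = 1/3 × 171000 + 1/6 × 2000 + 1/6 × 100000 + 1/6 × 25000 + 1/6 × 197000 = 57000 + 333.3333 + 16666.6667 + 4166.6667 + 32833.3333 = 111000
Proposal B = 5/6 × 9000 + 1/6 × 199000 = 7500 + 33166.6667 = 40666.6667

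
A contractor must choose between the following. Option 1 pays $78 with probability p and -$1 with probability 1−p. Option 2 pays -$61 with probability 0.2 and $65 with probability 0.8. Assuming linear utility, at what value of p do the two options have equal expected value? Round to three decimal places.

p = 0.516

EV(Option 2) = 0.2 × (-61) + 0.8 × 65 = -12.2 + 52 = 39.8
p·78 + (1−p)·(-1) = 39.8
79p − 1 = 39.8
p = (39.8 + 1) / 79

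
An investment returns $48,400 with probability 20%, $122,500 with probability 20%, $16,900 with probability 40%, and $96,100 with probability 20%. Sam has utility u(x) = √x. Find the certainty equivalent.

$51,984

E[u] = 0.2·√48400 + 0.2·√122500 + 0.4·√16900 + 0.2·√96100 = 0.2·220 + 0.2·350 + 0.4·130 + 0.2·310 = 228
CE = (228)² = 51984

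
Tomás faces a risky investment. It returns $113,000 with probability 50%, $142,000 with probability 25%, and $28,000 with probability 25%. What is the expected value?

EV = 0.5 × 113000 + 0.25 × 142000 + 0.25 × 28000 = 56500 + 35500 + 7000 = 99000

$99,000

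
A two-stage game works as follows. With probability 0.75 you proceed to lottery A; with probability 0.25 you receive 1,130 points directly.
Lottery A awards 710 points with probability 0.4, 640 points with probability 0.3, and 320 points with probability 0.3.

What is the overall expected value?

EV(A) = 0.4 × 710 + 0.3 × 640 + 0.3 × 320 = 284 + 192 + 96 = 572
Branch B: 1130 (certain)
Overall = 0.75 × 572 + 0.25 × 1130 = 429 + 282.5 = 711.5

711.5 points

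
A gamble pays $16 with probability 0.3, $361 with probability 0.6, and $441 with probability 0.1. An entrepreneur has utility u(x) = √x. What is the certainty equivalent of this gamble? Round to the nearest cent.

$216.09

E[u] = 0.3·√16 + 0.6·√361 + 0.1·√441 = 0.3·4 + 0.6·19 + 0.1·21 = 14.7
CE = (14.7)² = 216.09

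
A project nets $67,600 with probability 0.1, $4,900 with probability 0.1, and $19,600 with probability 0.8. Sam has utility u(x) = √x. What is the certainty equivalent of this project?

E[u] = 0.1·√67600 + 0.1·√4900 + 0.8·√19600 = 0.1·260 + 0.1·70 + 0.8·140 = 145
CE = (145)² = 21025

$21,025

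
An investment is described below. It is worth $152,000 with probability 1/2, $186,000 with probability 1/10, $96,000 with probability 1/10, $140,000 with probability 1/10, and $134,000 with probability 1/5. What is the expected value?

EV = 1/2 × 152000 + 1/10 × 186000 + 1/10 × 96000 + 1/10 × 140000 + 1/5 × 134000 = 76000 + 18600 + 9600 + 14000 + 26800 = 145000

$145,000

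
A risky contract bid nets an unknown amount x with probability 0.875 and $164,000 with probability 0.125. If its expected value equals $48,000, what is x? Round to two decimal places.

0.875·x + 0.125·164000 = 48000
0.875·x = 48000 − 20500 = 27500
x = 27500 / 0.875 = 31428.5714

x = $31,428.57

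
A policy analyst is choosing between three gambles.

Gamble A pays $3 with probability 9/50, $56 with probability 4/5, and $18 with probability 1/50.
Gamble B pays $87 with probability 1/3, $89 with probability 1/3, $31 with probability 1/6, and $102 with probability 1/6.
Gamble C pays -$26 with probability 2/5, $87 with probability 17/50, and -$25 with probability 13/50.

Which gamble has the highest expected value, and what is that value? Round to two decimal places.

Gamble A = 9/50 × 3 + 4/5 × 56 + 1/50 × 18 = 0.54 + 44.8 + 0.36 = 45.7
Gamble B = 1/3 × 87 + 1/3 × 89 + 1/6 × 31 + 1/6 × 102 = 29 + 29.6667 + 5.1667 + 17 = 80.8333
Gamble C = 2/5 × (-26) + 17/50 × 87 + 13/50 × (-25) = -10.4 + 29.58 − 6.5 = 12.68

Gamble B ($80.83)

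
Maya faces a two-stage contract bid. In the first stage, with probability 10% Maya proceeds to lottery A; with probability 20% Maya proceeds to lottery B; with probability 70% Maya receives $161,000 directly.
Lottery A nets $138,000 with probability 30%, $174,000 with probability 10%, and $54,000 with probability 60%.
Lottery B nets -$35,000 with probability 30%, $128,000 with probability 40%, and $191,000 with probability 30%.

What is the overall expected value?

$141,420

EV(A) = 0.3 × 138000 + 0.1 × 174000 + 0.6 × 54000 = 41400 + 17400 + 32400 = 91200
EV(B) = 0.3 × (-35000) + 0.4 × 128000 + 0.3 × 191000 = -10500 + 51200 + 57300 = 98000
Branch C: 161000 (certain)
Overall = 0.1 × 91200 + 0.2 × 98000 + 0.7 × 161000 = 9120 + 19600 + 112700 = 141420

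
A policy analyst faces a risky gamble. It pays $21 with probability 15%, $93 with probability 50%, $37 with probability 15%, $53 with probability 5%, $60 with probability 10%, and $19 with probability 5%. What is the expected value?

EV = 0.15 × 21 + 0.5 × 93 + 0.15 × 37 + 0.05 × 53 + 0.1 × 60 + 0.05 × 19 = 3.15 + 46.5 + 5.55 + 2.65 + 6 + 0.95 = 64.8

$64.80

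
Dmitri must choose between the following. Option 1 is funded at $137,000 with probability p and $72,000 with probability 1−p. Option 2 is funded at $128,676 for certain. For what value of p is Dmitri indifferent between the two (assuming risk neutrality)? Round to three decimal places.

p·137000 + (1−p)·72000 = 128676
65000p + 72000 = 128676
p = (128676 − 72000) / 65000

p = 0.872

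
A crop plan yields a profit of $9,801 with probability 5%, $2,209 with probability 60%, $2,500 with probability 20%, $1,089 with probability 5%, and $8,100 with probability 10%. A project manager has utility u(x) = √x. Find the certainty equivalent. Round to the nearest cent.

$2,894.44

E[u] = 0.05·√9801 + 0.6·√2209 + 0.2·√2500 + 0.05·√1089 + 0.1·√8100 = 0.05·99 + 0.6·47 + 0.2·50 + 0.05·33 + 0.1·90 = 53.8
CE = (53.8)² = 2894.44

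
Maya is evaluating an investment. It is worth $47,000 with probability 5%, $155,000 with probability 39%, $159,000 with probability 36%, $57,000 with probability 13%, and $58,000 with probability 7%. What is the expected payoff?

EV = 0.05 × 47000 + 0.39 × 155000 + 0.36 × 159000 + 0.13 × 57000 + 0.07 × 58000 = 2350 + 60450 + 57240 + 7410 + 4060 = 131510

$131,510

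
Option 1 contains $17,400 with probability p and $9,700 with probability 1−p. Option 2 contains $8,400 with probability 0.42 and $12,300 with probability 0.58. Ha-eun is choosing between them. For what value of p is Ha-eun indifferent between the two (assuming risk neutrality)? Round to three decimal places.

p = 0.125

EV(Option 2) = 0.42 × 8400 + 0.58 × 12300 = 3528 + 7134 = 10662
p·17400 + (1−p)·9700 = 10662
7700p + 9700 = 10662
p = (10662 − 9700) / 7700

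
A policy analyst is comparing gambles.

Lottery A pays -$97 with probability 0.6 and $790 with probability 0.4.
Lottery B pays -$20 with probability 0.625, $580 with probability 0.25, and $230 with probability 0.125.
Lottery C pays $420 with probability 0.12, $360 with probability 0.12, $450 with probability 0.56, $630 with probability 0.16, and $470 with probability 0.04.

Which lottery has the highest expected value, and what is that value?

Lottery A = 0.6 × (-97) + 0.4 × 790 = -58.2 + 316 = 257.8
Lottery B = 0.625 × (-20) + 0.25 × 580 + 0.125 × 230 = -12.5 + 145 + 28.75 = 161.25
Lottery C = 0.12 × 420 + 0.12 × 360 + 0.56 × 450 + 0.16 × 630 + 0.04 × 470 = 50.4 + 43.2 + 252 + 100.8 + 18.8 = 465.2

Lottery C ($465.20)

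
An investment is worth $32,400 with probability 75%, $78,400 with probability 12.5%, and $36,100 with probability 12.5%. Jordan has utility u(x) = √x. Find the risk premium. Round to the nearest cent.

E[u] = 0.75·√32400 + 0.125·√78400 + 0.125·√36100 = 0.75·180 + 0.125·280 + 0.125·190 = 193.75
CE = (193.75)² = 37539.0625
Risk premium = EV − CE = 38612.5 − 37539.0625 = 1073.4375

$1,073.44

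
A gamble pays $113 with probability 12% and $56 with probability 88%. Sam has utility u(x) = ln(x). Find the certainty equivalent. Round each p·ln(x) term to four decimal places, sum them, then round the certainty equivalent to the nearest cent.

E[u] = 0.12·ln(113) + 0.88·ln(56) = 0.5673 + 3.5423 = 4.1096
CE = e^4.1096 ≈ 60.92

$60.92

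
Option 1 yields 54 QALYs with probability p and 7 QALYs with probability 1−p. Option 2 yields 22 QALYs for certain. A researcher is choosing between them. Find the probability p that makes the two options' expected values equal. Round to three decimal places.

p·54 + (1−p)·7 = 22
47p + 7 = 22
p = (22 − 7) / 47

p = 0.319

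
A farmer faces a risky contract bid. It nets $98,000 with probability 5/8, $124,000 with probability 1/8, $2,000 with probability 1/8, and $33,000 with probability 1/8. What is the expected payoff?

EV = 5/8 × 98000 + 1/8 × 124000 + 1/8 × 2000 + 1/8 × 33000 = 61250 + 15500 + 250 + 4125 = 81125

$81,125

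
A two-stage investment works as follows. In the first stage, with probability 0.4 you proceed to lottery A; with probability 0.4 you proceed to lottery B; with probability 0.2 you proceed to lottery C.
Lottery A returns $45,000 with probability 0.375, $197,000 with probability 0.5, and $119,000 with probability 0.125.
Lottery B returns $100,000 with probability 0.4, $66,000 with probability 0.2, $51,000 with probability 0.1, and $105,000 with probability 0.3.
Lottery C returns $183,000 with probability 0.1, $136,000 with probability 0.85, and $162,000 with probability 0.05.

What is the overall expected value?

$116,420

EV(A) = 0.375 × 45000 + 0.5 × 197000 + 0.125 × 119000 = 16875 + 98500 + 14875 = 130250
EV(B) = 0.4 × 100000 + 0.2 × 66000 + 0.1 × 51000 + 0.3 × 105000 = 40000 + 13200 + 5100 + 31500 = 89800
EV(C) = 0.1 × 183000 + 0.85 × 136000 + 0.05 × 162000 = 18300 + 115600 + 8100 = 142000
Overall = 0.4 × 130250 + 0.4 × 89800 + 0.2 × 142000 = 52100 + 35920 + 28400 = 116420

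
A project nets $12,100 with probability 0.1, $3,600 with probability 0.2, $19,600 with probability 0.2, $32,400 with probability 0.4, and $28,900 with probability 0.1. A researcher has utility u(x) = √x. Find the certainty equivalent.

E[u] = 0.1·√12100 + 0.2·√3600 + 0.2·√19600 + 0.4·√32400 + 0.1·√28900 = 0.1·110 + 0.2·60 + 0.2·140 + 0.4·180 + 0.1·170 = 140
CE = (140)² = 19600

$19,600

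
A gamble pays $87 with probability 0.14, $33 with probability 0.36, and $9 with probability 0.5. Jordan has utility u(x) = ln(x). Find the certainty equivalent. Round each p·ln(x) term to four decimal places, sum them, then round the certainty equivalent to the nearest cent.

E[u] = 0.14·ln(87) + 0.36·ln(33) + 0.5·ln(9) = 0.6252 + 1.2587 + 1.0986 = 2.9825
CE = e^2.9825 ≈ 19.74

$19.74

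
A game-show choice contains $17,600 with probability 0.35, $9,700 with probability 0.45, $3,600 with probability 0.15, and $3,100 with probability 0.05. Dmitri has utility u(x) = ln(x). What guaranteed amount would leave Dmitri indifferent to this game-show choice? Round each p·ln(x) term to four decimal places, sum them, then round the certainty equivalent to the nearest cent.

E[u] = 0.35·ln(17600) + 0.45·ln(9700) + 0.15·ln(3600) + 0.05·ln(3100) = 3.4215 + 4.1309 + 1.2283 + 0.4020 = 9.1827
CE = e^9.1827 ≈ 9727.38

$9,727.38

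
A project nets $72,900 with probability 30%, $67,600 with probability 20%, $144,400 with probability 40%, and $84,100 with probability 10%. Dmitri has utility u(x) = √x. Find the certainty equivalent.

$98,596

E[u] = 0.3·√72900 + 0.2·√67600 + 0.4·√144400 + 0.1·√84100 = 0.3·270 + 0.2·260 + 0.4·380 + 0.1·290 = 314
CE = (314)² = 98596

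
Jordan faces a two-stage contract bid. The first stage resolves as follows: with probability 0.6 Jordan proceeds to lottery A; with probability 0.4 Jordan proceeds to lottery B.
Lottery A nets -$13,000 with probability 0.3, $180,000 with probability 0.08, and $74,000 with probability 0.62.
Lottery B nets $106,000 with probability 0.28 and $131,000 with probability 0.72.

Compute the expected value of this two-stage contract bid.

EV(A) = 0.3 × (-13000) + 0.08 × 180000 + 0.62 × 74000 = -3900 + 14400 + 45880 = 56380
EV(B) = 0.28 × 106000 + 0.72 × 131000 = 29680 + 94320 = 124000
Overall = 0.6 × 56380 + 0.4 × 124000 = 33828 + 49600 = 83428

$83,428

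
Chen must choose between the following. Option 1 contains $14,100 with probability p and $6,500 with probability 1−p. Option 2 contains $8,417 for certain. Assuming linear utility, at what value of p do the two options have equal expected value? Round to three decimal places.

p = 0.252

p·14100 + (1−p)·6500 = 8417
7600p + 6500 = 8417
p = (8417 − 6500) / 7600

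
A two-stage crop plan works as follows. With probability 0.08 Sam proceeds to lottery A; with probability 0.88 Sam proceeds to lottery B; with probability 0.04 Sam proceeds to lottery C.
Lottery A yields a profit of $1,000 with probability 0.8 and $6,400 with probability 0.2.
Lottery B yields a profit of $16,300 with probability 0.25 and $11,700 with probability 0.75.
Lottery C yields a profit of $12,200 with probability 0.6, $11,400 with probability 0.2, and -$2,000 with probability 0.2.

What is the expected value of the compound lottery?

$11,842.40

EV(A) = 0.8 × 1000 + 0.2 × 6400 = 800 + 1280 = 2080
EV(B) = 0.25 × 16300 + 0.75 × 11700 = 4075 + 8775 = 12850
EV(C) = 0.6 × 12200 + 0.2 × 11400 + 0.2 × (-2000) = 7320 + 2280 − 400 = 9200
Overall = 0.08 × 2080 + 0.88 × 12850 + 0.04 × 9200 = 166.4 + 11308 + 368 = 11842.4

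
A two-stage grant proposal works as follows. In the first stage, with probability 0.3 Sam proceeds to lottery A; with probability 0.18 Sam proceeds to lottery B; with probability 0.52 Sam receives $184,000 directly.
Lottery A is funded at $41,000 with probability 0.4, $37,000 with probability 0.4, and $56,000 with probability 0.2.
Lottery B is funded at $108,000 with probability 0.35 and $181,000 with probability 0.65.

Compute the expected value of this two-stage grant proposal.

EV(A) = 0.4 × 41000 + 0.4 × 37000 + 0.2 × 56000 = 16400 + 14800 + 11200 = 42400
EV(B) = 0.35 × 108000 + 0.65 × 181000 = 37800 + 117650 = 155450
Branch C: 184000 (certain)
Overall = 0.3 × 42400 + 0.18 × 155450 + 0.52 × 184000 = 12720 + 27981 + 95680 = 136381

$136,381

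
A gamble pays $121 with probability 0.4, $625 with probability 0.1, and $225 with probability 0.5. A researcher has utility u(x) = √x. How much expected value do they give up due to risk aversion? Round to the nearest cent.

E[u] = 0.4·√121 + 0.1·√625 + 0.5·√225 = 0.4·11 + 0.1·25 + 0.5·15 = 14.4
CE = (14.4)² = 207.36
Risk premium = EV − CE = 223.4 − 207.36 = 16.04

$16.04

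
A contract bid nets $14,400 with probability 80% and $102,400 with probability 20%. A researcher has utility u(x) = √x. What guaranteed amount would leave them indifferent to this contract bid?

$25,600

E[u] = 0.8·√14400 + 0.2·√102400 = 0.8·120 + 0.2·320 = 160
CE = (160)² = 25600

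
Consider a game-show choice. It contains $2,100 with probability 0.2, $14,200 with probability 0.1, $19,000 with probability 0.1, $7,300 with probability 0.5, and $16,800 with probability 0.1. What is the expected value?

EV = 0.2 × 2100 + 0.1 × 14200 + 0.1 × 19000 + 0.5 × 7300 + 0.1 × 16800 = 420 + 1420 + 1900 + 3650 + 1680 = 9070

$9,070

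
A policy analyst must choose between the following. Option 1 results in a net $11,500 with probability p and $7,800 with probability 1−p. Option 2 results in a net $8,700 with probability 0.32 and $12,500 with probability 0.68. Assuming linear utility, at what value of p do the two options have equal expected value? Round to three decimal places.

p = 0.942

EV(Option 2) = 0.32 × 8700 + 0.68 × 12500 = 2784 + 8500 = 11284
p·11500 + (1−p)·7800 = 11284
3700p + 7800 = 11284
p = (11284 − 7800) / 3700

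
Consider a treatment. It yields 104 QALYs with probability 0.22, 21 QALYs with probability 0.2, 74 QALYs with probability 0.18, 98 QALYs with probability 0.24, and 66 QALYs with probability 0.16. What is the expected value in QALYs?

74.48 QALYs

EV = 0.22 × 104 + 0.2 × 21 + 0.18 × 74 + 0.24 × 98 + 0.16 × 66 = 22.88 + 4.2 + 13.32 + 23.52 + 10.56 = 74.48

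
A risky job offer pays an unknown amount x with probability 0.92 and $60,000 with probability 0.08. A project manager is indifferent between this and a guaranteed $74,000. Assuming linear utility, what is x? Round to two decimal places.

x = $75,217.39

0.92·x + 0.08·60000 = 74000
0.92·x = 74000 − 4800 = 69200
x = 69200 / 0.92 = 75217.3913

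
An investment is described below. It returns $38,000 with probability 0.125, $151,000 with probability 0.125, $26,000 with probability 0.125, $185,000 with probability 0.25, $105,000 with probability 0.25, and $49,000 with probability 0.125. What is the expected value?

EV = 0.125 × 38000 + 0.125 × 151000 + 0.125 × 26000 + 0.25 × 185000 + 0.25 × 105000 + 0.125 × 49000 = 4750 + 18875 + 3250 + 46250 + 26250 + 6125 = 105500

$105,500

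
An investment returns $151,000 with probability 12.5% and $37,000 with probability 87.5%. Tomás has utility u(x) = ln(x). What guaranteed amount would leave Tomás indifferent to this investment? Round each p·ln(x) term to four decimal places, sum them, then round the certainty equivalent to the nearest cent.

$44,108.16

E[u] = 0.125·ln(151000) + 0.875·ln(37000) = 1.4906 + 9.2038 = 10.6944
CE = e^10.6944 ≈ 44108.16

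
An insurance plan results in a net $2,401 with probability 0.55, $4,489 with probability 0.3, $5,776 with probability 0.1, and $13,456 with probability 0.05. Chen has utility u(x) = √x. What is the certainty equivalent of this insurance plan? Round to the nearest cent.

$3,654.20

E[u] = 0.55·√2401 + 0.3·√4489 + 0.1·√5776 + 0.05·√13456 = 0.55·49 + 0.3·67 + 0.1·76 + 0.05·116 = 60.45
CE = (60.45)² = 3654.2025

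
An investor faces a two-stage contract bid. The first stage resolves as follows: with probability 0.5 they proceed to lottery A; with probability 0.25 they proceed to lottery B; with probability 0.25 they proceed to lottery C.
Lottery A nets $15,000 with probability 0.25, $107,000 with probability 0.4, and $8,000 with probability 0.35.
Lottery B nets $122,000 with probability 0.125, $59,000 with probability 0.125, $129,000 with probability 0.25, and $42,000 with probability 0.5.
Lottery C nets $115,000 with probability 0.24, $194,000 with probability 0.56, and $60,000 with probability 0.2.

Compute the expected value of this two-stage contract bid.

EV(A) = 0.25 × 15000 + 0.4 × 107000 + 0.35 × 8000 = 3750 + 42800 + 2800 = 49350
EV(B) = 0.125 × 122000 + 0.125 × 59000 + 0.25 × 129000 + 0.5 × 42000 = 15250 + 7375 + 32250 + 21000 = 75875
EV(C) = 0.24 × 115000 + 0.56 × 194000 + 0.2 × 60000 = 27600 + 108640 + 12000 = 148240
Overall = 0.5 × 49350 + 0.25 × 75875 + 0.25 × 148240 = 24675 + 18968.75 + 37060 = 80703.75

$80,703.75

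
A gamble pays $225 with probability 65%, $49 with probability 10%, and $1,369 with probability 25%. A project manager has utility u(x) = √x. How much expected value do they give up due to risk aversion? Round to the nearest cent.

$105.31

E[u] = 0.65·√225 + 0.1·√49 + 0.25·√1369 = 0.65·15 + 0.1·7 + 0.25·37 = 19.7
CE = (19.7)² = 388.09
Risk premium = EV − CE = 493.4 − 388.09 = 105.31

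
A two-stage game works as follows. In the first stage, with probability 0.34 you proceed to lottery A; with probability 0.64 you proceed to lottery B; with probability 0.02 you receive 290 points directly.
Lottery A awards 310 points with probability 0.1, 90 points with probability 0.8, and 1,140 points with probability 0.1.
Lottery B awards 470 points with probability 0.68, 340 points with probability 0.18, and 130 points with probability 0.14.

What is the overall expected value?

334.94 points

EV(A) = 0.1 × 310 + 0.8 × 90 + 0.1 × 1140 = 31 + 72 + 114 = 217
EV(B) = 0.68 × 470 + 0.18 × 340 + 0.14 × 130 = 319.6 + 61.2 + 18.2 = 399
Branch C: 290 (certain)
Overall = 0.34 × 217 + 0.64 × 399 + 0.02 × 290 = 73.78 + 255.36 + 5.8 = 334.94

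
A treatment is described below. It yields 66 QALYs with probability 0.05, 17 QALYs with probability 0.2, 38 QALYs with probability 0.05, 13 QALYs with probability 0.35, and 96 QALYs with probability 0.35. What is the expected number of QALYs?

46.75 QALYs

EV = 0.05 × 66 + 0.2 × 17 + 0.05 × 38 + 0.35 × 13 + 0.35 × 96 = 3.3 + 3.4 + 1.9 + 4.55 + 33.6 = 46.75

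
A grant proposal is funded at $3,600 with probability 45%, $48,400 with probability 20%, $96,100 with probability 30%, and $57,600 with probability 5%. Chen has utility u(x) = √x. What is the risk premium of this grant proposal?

$12,034

E[u] = 0.45·√3600 + 0.2·√48400 + 0.3·√96100 + 0.05·√57600 = 0.45·60 + 0.2·220 + 0.3·310 + 0.05·240 = 176
CE = (176)² = 30976
Risk premium = EV − CE = 43010 − 30976 = 12034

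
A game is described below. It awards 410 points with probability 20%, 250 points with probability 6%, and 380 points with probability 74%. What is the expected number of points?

EV = 0.2 × 410 + 0.06 × 250 + 0.74 × 380 = 82 + 15 + 281.2 = 378.2

378.2 points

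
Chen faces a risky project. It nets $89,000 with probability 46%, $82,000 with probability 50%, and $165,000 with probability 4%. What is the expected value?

EV = 0.46 × 89000 + 0.5 × 82000 + 0.04 × 165000 = 40940 + 41000 + 6600 = 88540

$88,540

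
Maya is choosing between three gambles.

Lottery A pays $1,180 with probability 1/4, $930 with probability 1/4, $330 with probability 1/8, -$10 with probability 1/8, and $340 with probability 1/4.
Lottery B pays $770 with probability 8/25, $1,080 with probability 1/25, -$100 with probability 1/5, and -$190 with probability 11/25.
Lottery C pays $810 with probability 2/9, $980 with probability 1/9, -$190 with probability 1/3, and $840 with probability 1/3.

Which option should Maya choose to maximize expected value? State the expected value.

Lottery A = 1/4 × 1180 + 1/4 × 930 + 1/8 × 330 + 1/8 × (-10) + 1/4 × 340 = 295 + 232.5 + 41.25 − 1.25 + 85 = 652.5
Lottery B = 8/25 × 770 + 1/25 × 1080 + 1/5 × (-100) + 11/25 × (-190) = 246.4 + 43.2 − 20 − 83.6 = 186
Lottery C = 2/9 × 810 + 1/9 × 980 + 1/3 × (-190) + 1/3 × 840 = 180 + 108.8889 − 63.3333 + 280 = 505.5556

Lottery A ($652.50)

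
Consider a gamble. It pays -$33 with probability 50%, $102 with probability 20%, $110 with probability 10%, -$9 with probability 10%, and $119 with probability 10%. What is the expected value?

EV = 0.5 × (-33) + 0.2 × 102 + 0.1 × 110 + 0.1 × (-9) + 0.1 × 119 = -16.5 + 20.4 + 11 − 0.9 + 11.9 = 25.9

$25.90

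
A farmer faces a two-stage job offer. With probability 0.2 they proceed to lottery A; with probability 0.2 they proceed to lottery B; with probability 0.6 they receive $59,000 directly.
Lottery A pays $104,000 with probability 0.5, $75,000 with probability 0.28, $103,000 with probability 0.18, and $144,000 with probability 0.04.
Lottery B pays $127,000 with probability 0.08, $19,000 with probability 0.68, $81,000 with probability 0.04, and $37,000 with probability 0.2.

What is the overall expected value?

EV(A) = 0.5 × 104000 + 0.28 × 75000 + 0.18 × 103000 + 0.04 × 144000 = 52000 + 21000 + 18540 + 5760 = 97300
EV(B) = 0.08 × 127000 + 0.68 × 19000 + 0.04 × 81000 + 0.2 × 37000 = 10160 + 12920 + 3240 + 7400 = 33720
Branch C: 59000 (certain)
Overall = 0.2 × 97300 + 0.2 × 33720 + 0.6 × 59000 = 19460 + 6744 + 35400 = 61604

$61,604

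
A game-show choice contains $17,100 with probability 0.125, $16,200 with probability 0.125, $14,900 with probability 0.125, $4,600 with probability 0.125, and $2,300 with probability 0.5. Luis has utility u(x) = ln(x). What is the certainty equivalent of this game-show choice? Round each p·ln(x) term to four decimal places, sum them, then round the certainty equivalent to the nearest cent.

E[u] = 0.125·ln(17100) + 0.125·ln(16200) + 0.125·ln(14900) + 0.125·ln(4600) + 0.5·ln(2300) = 1.2184 + 1.2116 + 1.2011 + 1.0542 + 3.8703 = 8.5556
CE = e^8.5556 ≈ 5195.77

$5,195.77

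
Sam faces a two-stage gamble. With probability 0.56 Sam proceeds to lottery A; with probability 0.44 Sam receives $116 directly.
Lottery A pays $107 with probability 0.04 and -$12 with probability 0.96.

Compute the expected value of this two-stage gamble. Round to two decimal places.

$46.99

EV(A) = 0.04 × 107 + 0.96 × (-12) = 4.28 − 11.52 = -7.24
Branch B: 116 (certain)
Overall = 0.56 × (-7.24) + 0.44 × 116 = -4.0544 + 51.04 = 46.9856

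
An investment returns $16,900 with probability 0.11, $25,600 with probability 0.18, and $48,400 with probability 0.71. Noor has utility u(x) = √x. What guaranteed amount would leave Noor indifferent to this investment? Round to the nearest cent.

$39,720.49

E[u] = 0.11·√16900 + 0.18·√25600 + 0.71·√48400 = 0.11·130 + 0.18·160 + 0.71·220 = 199.3
CE = (199.3)² = 39720.49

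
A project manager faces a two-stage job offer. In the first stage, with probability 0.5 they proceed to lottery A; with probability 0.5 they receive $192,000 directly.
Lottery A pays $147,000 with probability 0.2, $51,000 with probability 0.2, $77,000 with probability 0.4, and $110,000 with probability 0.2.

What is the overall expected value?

EV(A) = 0.2 × 147000 + 0.2 × 51000 + 0.4 × 77000 + 0.2 × 110000 = 29400 + 10200 + 30800 + 22000 = 92400
Branch B: 192000 (certain)
Overall = 0.5 × 92400 + 0.5 × 192000 = 46200 + 96000 = 142200

$142,200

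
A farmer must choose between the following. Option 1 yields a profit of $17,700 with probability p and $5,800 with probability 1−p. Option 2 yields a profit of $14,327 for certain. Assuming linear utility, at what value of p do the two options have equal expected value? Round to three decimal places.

p = 0.717

p·17700 + (1−p)·5800 = 14327
11900p + 5800 = 14327
p = (14327 − 5800) / 11900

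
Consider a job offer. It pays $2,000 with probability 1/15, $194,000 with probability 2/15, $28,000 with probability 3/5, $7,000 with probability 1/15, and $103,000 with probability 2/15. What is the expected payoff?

EV = 1/15 × 2000 + 2/15 × 194000 + 3/5 × 28000 + 1/15 × 7000 + 2/15 × 103000 = 133.3333 + 25866.6667 + 16800 + 466.6667 + 13733.3333 = 57000

$57,000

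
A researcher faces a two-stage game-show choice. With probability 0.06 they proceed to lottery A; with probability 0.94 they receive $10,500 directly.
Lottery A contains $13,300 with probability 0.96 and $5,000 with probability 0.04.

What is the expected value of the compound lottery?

EV(A) = 0.96 × 13300 + 0.04 × 5000 = 12768 + 200 = 12968
Branch B: 10500 (certain)
Overall = 0.06 × 12968 + 0.94 × 10500 = 778.08 + 9870 = 10648.08

$10,648.08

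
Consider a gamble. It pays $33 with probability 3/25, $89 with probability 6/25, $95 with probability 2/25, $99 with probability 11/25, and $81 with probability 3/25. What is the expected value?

$86.20

EV = 3/25 × 33 + 6/25 × 89 + 2/25 × 95 + 11/25 × 99 + 3/25 × 81 = 3.96 + 21.36 + 7.6 + 43.56 + 9.72 = 86.2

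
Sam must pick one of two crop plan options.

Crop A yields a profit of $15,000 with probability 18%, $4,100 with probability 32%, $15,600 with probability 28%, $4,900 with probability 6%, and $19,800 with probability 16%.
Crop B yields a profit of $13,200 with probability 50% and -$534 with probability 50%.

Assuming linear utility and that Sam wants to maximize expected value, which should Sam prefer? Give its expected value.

Crop A = 0.18 × 15000 + 0.32 × 4100 + 0.28 × 15600 + 0.06 × 4900 + 0.16 × 19800 = 2700 + 1312 + 4368 + 294 + 3168 = 11842
Crop B = 0.5 × 13200 + 0.5 × (-534) = 6600 − 267 = 6333

Crop A ($11,842)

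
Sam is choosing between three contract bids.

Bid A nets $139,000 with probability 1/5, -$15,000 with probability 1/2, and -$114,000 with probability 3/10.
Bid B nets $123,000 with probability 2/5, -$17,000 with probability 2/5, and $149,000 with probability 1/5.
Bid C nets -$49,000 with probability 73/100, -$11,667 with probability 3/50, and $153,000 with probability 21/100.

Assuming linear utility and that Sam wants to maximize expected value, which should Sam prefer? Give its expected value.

Bid B ($72,200)

Bid A = 1/5 × 139000 + 1/2 × (-15000) + 3/10 × (-114000) = 27800 − 7500 − 34200 = -13900
Bid B = 2/5 × 123000 + 2/5 × (-17000) + 1/5 × 149000 = 49200 − 6800 + 29800 = 72200
Bid C = 73/100 × (-49000) + 3/50 × (-11667) + 21/100 × 153000 = -35770 − 700.02 + 32130 = -4340.02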